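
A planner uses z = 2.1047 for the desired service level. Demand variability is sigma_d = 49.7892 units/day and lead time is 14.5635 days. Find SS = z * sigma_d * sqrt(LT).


sqrt(LT) = sqrt(14.5635) = 3.8162
SS = 2.1047 * 49.7892 * 3.8162 = 399.9063

399.9063 units


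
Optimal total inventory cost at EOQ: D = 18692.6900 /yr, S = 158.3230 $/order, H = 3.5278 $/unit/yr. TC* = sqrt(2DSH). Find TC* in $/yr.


2*D*S*H = 20880926.5535
TC* = sqrt(20880926.5535) = 4569.5652

4569.5652 $/yr


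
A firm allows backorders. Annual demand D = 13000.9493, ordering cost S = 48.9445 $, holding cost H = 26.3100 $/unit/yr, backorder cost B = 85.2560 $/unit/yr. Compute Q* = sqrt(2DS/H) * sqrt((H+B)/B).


sqrt(2DS/H) = 219.9349
sqrt((H+B)/B) = 1.1439
Q* = 219.9349 * 1.1439 = 251.5924

251.5924 units


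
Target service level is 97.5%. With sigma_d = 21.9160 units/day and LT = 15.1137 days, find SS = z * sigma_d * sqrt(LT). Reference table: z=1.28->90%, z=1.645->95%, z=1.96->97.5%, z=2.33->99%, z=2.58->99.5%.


From the table, SL = 97.5% corresponds to z = 1.96
sqrt(LT) = sqrt(15.1137) = 3.8876
SS = 1.96 * 21.9160 * 3.8876 = 166.9947

166.9947 units


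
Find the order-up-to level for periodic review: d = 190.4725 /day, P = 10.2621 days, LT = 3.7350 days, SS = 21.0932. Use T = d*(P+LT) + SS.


P + LT = 13.9971
d*(P+LT) = 190.4725 * 13.9971 = 2666.0626
T = 2666.0626 + 21.0932 = 2687.1558

2687.1558 units


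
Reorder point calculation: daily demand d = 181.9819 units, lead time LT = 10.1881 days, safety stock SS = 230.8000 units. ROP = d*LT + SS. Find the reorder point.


d*LT = 181.9819 * 10.1881 = 1854.0498
ROP = 1854.0498 + 230.8000 = 2084.8498

2084.8498 units


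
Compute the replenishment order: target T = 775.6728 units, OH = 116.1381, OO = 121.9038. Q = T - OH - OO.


Inventory position = OH + OO = 116.1381 + 121.9038 = 238.0419
Q = 775.6728 - 238.0419 = 537.6309

537.6309 units


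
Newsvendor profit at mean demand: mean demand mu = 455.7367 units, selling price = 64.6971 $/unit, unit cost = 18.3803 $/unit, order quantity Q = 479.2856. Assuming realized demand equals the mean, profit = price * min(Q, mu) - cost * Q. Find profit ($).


Sales at mu = min(479.2856, 455.7367) = 455.7367
Revenue = 64.6971 * 455.7367 = 29484.8429
Total cost = 18.3803 * 479.2856 = 8809.4131
Profit = 29484.8429 - 8809.4131 = 20675.4297

20675.4297 $


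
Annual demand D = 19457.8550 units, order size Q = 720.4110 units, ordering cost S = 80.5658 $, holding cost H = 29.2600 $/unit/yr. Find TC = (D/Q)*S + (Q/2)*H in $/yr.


Ordering cost = D*S/Q = 2176.0324
Holding cost = Q*H/2 = 10539.6129
TC = 2176.0324 + 10539.6129 = 12715.6453

12715.6453 $/yr


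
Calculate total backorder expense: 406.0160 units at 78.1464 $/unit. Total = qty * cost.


Total = 406.0160 * 78.1464 = 31728.6887

31728.6887 $


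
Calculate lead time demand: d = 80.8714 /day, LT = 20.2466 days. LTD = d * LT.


LTD = 80.8714 * 20.2466 = 1637.3709

1637.3709 units


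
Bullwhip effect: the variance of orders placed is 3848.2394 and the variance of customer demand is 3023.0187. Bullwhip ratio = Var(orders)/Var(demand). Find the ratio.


BW = 3848.2394 / 3023.0187 = 1.2730

1.2730


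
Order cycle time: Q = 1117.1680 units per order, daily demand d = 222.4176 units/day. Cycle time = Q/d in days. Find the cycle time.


Cycle = 1117.1680 / 222.4176 = 5.0228

5.0228 days


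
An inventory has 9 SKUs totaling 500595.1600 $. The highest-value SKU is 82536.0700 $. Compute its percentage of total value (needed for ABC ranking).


Top item = 82536.0700
Total = 500595.1600
Percentage = 82536.0700 / 500595.1600 * 100 = 16.4876

16.4876%


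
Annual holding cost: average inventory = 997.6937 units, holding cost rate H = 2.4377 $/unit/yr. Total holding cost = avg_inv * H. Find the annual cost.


Cost = 997.6937 * 2.4377 = 2432.0779

2432.0779 $/yr


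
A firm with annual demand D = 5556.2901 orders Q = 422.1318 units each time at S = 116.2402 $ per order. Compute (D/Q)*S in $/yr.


Number of orders = D/Q = 13.1625
Cost = 13.1625 * 116.2402 = 1530.0062

1530.0062 $/yr


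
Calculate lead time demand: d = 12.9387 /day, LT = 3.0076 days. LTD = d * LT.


LTD = 12.9387 * 3.0076 = 38.9144

38.9144 units


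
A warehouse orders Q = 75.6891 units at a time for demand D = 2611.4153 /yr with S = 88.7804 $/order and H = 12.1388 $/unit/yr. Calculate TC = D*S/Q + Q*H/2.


Ordering cost = D*S/Q = 3063.0896
Holding cost = Q*H/2 = 459.3874
TC = 3063.0896 + 459.3874 = 3522.4770

3522.4770 $/yr


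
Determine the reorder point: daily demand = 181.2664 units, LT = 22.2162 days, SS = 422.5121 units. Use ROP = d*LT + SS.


d*LT = 181.2664 * 22.2162 = 4027.0506
ROP = 4027.0506 + 422.5121 = 4449.5627

4449.5627 units


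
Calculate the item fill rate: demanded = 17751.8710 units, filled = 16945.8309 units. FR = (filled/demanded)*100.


FR = 16945.8309 / 17751.8710 * 100 = 95.4594

95.4594%


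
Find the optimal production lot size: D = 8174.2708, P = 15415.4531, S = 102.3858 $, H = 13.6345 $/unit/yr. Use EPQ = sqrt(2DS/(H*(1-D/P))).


1 - D/P = 1 - 0.5303 = 0.4697
H*(1-D/P) = 6.4046
2DS = 1673858.5105
EPQ = sqrt(261352.3092) = 511.2263

511.2263 units


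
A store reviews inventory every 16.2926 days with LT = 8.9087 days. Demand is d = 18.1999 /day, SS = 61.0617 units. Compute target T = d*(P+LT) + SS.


P + LT = 25.2013
d*(P+LT) = 18.1999 * 25.2013 = 458.6611
T = 458.6611 + 61.0617 = 519.7228

519.7228 units


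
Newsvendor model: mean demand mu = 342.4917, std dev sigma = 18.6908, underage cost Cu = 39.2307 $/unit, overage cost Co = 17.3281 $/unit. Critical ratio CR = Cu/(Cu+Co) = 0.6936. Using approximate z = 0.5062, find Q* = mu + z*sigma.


CR = Cu/(Cu+Co) = 39.2307/(39.2307+17.3281) = 0.6936
z = 0.5062
Q* = 342.4917 + 0.5062 * 18.6908 = 351.9530

351.9530 units


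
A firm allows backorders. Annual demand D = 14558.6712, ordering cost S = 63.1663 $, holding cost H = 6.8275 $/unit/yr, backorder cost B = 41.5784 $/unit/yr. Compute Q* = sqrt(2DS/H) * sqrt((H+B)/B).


sqrt(2DS/H) = 519.0243
sqrt((H+B)/B) = 1.0790
Q* = 519.0243 * 1.0790 = 560.0193

560.0193 units


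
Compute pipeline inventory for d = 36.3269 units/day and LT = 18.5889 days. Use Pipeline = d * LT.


Pipeline = 36.3269 * 18.5889 = 675.2771

675.2771 units


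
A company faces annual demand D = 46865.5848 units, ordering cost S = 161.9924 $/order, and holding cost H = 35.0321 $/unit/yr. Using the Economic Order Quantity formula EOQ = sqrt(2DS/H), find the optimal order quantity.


2*D*S = 2 * 46865.5848 * 161.9924 = 15183737.1183
2*D*S/H = 433423.5492
EOQ = sqrt(433423.5492) = 658.3491

658.3491 units


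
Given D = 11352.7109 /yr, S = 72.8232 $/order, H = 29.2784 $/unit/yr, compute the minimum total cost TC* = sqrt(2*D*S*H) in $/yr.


2*D*S*H = 48411291.9540
TC* = sqrt(48411291.9540) = 6957.8224

6957.8224 $/yr


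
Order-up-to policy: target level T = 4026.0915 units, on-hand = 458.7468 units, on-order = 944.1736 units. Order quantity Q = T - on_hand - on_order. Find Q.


Inventory position = OH + OO = 458.7468 + 944.1736 = 1402.9204
Q = 4026.0915 - 1402.9204 = 2623.1711

2623.1711 units


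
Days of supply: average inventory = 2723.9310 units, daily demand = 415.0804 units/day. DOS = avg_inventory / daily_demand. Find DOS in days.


DOS = 2723.9310 / 415.0804 = 6.5624

6.5624 days


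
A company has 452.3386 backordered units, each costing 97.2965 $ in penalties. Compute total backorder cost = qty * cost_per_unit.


Total = 452.3386 * 97.2965 = 44010.9626

44010.9626 $


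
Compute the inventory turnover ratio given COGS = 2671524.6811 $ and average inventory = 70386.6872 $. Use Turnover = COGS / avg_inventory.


Turnover = 2671524.6811 / 70386.6872 = 37.9550

37.9550


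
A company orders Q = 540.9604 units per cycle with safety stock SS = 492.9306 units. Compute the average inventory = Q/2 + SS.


Q/2 = 270.4802
Avg = 270.4802 + 492.9306 = 763.4108

763.4108 units


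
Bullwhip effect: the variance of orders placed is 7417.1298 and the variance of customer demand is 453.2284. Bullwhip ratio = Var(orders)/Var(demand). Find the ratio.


BW = 7417.1298 / 453.2284 = 16.3651

16.3651


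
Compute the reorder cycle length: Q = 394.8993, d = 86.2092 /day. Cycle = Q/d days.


Cycle = 394.8993 / 86.2092 = 4.5807

4.5807 days


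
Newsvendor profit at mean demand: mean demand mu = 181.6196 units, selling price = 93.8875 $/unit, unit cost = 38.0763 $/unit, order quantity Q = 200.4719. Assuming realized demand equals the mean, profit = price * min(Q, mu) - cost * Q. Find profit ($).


Sales at mu = min(200.4719, 181.6196) = 181.6196
Revenue = 93.8875 * 181.6196 = 17051.8102
Total cost = 38.0763 * 200.4719 = 7633.2282
Profit = 17051.8102 - 7633.2282 = 9418.5820

9418.5820 $


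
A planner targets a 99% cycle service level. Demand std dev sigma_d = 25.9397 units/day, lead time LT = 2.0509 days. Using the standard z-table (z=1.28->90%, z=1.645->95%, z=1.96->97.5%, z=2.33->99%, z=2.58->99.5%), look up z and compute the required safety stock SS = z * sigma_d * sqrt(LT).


From the table, SL = 99% corresponds to z = 2.33
sqrt(LT) = sqrt(2.0509) = 1.4321
SS = 2.33 * 25.9397 * 1.4321 = 86.5552

86.5552 units


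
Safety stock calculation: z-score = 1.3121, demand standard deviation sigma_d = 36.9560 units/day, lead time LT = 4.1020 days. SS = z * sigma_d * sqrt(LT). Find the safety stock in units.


sqrt(LT) = sqrt(4.1020) = 2.0253
SS = 1.3121 * 36.9560 * 2.0253 = 98.2086

98.2086 units


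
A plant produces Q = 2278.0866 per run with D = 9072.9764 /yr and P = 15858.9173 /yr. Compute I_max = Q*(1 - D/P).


D/P = 0.5721
1 - D/P = 0.4279
I_max = 2278.0866 * 0.4279 = 974.7804

974.7804 units


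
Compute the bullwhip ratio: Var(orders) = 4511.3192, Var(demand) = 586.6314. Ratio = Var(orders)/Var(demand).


BW = 4511.3192 / 586.6314 = 7.6902

7.6902


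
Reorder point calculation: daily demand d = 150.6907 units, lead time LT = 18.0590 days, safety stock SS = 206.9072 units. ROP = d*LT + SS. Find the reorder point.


d*LT = 150.6907 * 18.0590 = 2721.3234
ROP = 2721.3234 + 206.9072 = 2928.2306

2928.2306 units


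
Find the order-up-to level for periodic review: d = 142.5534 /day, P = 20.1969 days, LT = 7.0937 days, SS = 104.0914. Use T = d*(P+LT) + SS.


P + LT = 27.2906
d*(P+LT) = 142.5534 * 27.2906 = 3890.3678
T = 3890.3678 + 104.0914 = 3994.4592

3994.4592 units


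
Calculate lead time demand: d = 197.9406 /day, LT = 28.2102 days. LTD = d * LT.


LTD = 197.9406 * 28.2102 = 5583.9439

5583.9439 units


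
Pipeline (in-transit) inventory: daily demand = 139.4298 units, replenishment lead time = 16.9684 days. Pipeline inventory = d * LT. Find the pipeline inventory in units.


Pipeline = 139.4298 * 16.9684 = 2365.9006

2365.9006 units


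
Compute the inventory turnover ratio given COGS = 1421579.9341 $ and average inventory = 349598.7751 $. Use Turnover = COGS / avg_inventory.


Turnover = 1421579.9341 / 349598.7751 = 4.0663

4.0663


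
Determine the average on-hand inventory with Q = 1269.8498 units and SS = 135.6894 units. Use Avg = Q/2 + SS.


Q/2 = 634.9249
Avg = 634.9249 + 135.6894 = 770.6143

770.6143 units


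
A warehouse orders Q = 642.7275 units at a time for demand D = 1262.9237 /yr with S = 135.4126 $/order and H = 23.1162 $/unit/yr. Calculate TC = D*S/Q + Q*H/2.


Ordering cost = D*S/Q = 266.0782
Holding cost = Q*H/2 = 7428.7087
TC = 266.0782 + 7428.7087 = 7694.7869

7694.7869 $/yr


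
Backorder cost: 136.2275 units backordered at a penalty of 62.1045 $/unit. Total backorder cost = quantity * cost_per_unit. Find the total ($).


Total = 136.2275 * 62.1045 = 8460.3408

8460.3408 $


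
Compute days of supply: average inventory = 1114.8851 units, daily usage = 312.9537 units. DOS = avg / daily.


DOS = 1114.8851 / 312.9537 = 3.5625

3.5625 days


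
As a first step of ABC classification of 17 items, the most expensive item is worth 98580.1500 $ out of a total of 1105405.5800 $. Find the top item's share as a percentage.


Top item = 98580.1500
Total = 1105405.5800
Percentage = 98580.1500 / 1105405.5800 * 100 = 8.9180

8.9180%


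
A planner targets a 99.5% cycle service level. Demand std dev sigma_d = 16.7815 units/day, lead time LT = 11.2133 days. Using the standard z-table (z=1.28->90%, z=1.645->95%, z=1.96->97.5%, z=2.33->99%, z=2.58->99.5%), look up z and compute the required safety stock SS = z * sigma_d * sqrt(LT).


From the table, SL = 99.5% corresponds to z = 2.58
sqrt(LT) = sqrt(11.2133) = 3.3486
SS = 2.58 * 16.7815 * 3.3486 = 144.9830

144.9830 units


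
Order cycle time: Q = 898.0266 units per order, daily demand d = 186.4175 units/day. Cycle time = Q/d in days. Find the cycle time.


Cycle = 898.0266 / 186.4175 = 4.8173

4.8173 days


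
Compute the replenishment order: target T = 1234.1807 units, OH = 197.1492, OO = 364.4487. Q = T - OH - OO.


Inventory position = OH + OO = 197.1492 + 364.4487 = 561.5979
Q = 1234.1807 - 561.5979 = 672.5828

672.5828 units


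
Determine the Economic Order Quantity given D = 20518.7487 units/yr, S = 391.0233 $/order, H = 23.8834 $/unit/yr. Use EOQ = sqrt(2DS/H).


2*D*S = 2 * 20518.7487 * 391.0233 = 16046617.6571
2*D*S/H = 671873.2533
EOQ = sqrt(671873.2533) = 819.6788

819.6788 units


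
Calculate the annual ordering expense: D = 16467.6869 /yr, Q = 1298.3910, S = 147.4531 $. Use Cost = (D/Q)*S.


Number of orders = D/Q = 12.6831
Cost = 12.6831 * 147.4531 = 1870.1697

1870.1697 $/yr


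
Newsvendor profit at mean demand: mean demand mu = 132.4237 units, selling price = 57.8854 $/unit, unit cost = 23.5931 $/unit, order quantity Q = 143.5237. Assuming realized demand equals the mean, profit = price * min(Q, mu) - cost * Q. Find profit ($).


Sales at mu = min(143.5237, 132.4237) = 132.4237
Revenue = 57.8854 * 132.4237 = 7665.3988
Total cost = 23.5931 * 143.5237 = 3386.1690
Profit = 7665.3988 - 3386.1690 = 4279.2298

4279.2298 $


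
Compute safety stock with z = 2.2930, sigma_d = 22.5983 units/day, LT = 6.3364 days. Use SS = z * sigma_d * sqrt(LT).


sqrt(LT) = sqrt(6.3364) = 2.5172
SS = 2.2930 * 22.5983 * 2.5172 = 130.4371

130.4371 units


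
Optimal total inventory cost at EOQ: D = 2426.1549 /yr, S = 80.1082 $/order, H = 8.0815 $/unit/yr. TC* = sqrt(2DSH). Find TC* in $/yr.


2*D*S*H = 3141358.2804
TC* = sqrt(3141358.2804) = 1772.3877

1772.3877 $/yr


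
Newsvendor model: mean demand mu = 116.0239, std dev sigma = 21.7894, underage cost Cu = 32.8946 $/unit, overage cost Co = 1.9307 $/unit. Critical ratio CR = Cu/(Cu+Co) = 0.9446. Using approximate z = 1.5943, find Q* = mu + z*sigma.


CR = Cu/(Cu+Co) = 32.8946/(32.8946+1.9307) = 0.9446
z = 1.5943
Q* = 116.0239 + 1.5943 * 21.7894 = 150.7627

150.7627 units


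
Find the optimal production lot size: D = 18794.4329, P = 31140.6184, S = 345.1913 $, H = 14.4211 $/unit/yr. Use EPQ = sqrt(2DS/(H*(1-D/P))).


1 - D/P = 1 - 0.6035 = 0.3965
H*(1-D/P) = 5.7175
2DS = 12975349.4510
EPQ = sqrt(2269421.2099) = 1506.4598

1506.4598 units


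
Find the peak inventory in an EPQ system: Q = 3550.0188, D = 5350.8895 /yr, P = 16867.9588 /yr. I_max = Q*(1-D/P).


D/P = 0.3172
1 - D/P = 0.6828
I_max = 3550.0188 * 0.6828 = 2423.8743

2423.8743 units


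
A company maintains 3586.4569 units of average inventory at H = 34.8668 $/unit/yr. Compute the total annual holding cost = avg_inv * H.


Cost = 3586.4569 * 34.8668 = 125048.2754

125048.2754 $/yr


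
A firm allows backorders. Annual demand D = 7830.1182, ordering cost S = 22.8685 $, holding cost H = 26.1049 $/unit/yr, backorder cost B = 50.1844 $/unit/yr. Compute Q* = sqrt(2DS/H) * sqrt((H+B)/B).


sqrt(2DS/H) = 117.1270
sqrt((H+B)/B) = 1.2330
Q* = 117.1270 * 1.2330 = 144.4124

144.4124 units


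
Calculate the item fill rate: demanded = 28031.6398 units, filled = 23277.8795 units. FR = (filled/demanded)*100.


FR = 23277.8795 / 28031.6398 * 100 = 83.0414

83.0414%


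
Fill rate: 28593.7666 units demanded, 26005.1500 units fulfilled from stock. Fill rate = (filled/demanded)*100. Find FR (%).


FR = 26005.1500 / 28593.7666 * 100 = 90.9469

90.9469%


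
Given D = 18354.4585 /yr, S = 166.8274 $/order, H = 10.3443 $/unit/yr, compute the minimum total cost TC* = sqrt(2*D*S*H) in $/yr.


2*D*S*H = 63349043.3091
TC* = sqrt(63349043.3091) = 7959.2112

7959.2112 $/yr


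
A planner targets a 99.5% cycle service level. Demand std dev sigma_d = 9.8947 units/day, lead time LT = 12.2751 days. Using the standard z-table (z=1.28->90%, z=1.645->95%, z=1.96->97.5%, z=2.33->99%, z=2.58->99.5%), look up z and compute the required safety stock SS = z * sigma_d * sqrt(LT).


From the table, SL = 99.5% corresponds to z = 2.58
sqrt(LT) = sqrt(12.2751) = 3.5036
SS = 2.58 * 9.8947 * 3.5036 = 89.4406

89.4406 units


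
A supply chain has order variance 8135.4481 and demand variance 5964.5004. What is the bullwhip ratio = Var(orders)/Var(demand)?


BW = 8135.4481 / 5964.5004 = 1.3640

1.3640


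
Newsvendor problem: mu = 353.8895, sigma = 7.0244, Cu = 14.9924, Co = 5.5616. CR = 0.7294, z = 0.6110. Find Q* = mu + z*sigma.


CR = Cu/(Cu+Co) = 14.9924/(14.9924+5.5616) = 0.7294
z = 0.6110
Q* = 353.8895 + 0.6110 * 7.0244 = 358.1814

358.1814 units


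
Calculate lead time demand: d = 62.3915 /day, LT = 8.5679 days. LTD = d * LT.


LTD = 62.3915 * 8.5679 = 534.5641

534.5641 units


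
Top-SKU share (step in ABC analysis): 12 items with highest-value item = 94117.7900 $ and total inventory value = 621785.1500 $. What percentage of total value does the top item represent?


Top item = 94117.7900
Total = 621785.1500
Percentage = 94117.7900 / 621785.1500 * 100 = 15.1367

15.1367%


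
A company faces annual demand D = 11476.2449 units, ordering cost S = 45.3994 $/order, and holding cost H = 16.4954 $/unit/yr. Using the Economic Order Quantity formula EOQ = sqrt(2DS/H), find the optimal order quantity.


2*D*S = 2 * 11476.2449 * 45.3994 = 1042029.2654
2*D*S/H = 63170.9001
EOQ = sqrt(63170.9001) = 251.3382

251.3382 units


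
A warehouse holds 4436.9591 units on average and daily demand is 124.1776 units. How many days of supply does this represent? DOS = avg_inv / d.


DOS = 4436.9591 / 124.1776 = 35.7308

35.7308 days


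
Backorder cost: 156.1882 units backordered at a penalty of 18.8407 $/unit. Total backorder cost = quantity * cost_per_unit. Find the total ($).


Total = 156.1882 * 18.8407 = 2942.6950

2942.6950 $


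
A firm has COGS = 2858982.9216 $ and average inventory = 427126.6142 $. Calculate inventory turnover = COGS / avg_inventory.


Turnover = 2858982.9216 / 427126.6142 = 6.6935

6.6935


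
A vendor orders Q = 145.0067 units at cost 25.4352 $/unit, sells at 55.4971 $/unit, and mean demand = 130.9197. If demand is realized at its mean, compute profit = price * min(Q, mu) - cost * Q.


Sales at mu = min(145.0067, 130.9197) = 130.9197
Revenue = 55.4971 * 130.9197 = 7265.6637
Total cost = 25.4352 * 145.0067 = 3688.2744
Profit = 7265.6637 - 3688.2744 = 3577.3893

3577.3893 $


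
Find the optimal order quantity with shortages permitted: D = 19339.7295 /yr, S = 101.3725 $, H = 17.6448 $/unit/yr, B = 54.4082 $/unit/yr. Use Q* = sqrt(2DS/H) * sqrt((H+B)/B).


sqrt(2DS/H) = 471.4025
sqrt((H+B)/B) = 1.1508
Q* = 471.4025 * 1.1508 = 542.4825

542.4825 units


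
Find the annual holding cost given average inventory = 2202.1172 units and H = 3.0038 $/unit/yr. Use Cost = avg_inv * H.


Cost = 2202.1172 * 3.0038 = 6614.7196

6614.7196 $/yr


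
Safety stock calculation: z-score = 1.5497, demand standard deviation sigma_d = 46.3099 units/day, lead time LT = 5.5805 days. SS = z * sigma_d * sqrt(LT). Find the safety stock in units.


sqrt(LT) = sqrt(5.5805) = 2.3623
SS = 1.5497 * 46.3099 * 2.3623 = 169.5345

169.5345 units


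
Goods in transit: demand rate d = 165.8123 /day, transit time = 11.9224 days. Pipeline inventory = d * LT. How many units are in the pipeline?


Pipeline = 165.8123 * 11.9224 = 1976.8806

1976.8806 units


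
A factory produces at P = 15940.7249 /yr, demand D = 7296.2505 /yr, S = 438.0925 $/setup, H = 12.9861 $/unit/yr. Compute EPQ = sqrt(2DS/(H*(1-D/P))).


1 - D/P = 1 - 0.4577 = 0.5423
H*(1-D/P) = 7.0422
2DS = 6392865.2443
EPQ = sqrt(907791.8545) = 952.7811

952.7811 units


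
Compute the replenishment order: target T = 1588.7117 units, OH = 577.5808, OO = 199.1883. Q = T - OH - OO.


Inventory position = OH + OO = 577.5808 + 199.1883 = 776.7691
Q = 1588.7117 - 776.7691 = 811.9426

811.9426 units


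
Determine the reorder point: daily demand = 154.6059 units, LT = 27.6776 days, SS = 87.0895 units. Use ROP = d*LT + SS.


d*LT = 154.6059 * 27.6776 = 4279.1203
ROP = 4279.1203 + 87.0895 = 4366.2098

4366.2098 units


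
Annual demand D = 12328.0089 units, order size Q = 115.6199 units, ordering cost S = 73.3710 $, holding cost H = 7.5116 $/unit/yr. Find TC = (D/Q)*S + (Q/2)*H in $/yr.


Ordering cost = D*S/Q = 7823.2064
Holding cost = Q*H/2 = 434.2452
TC = 7823.2064 + 434.2452 = 8257.4516

8257.4516 $/yr


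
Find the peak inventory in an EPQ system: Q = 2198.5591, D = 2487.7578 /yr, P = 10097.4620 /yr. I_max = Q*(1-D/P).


D/P = 0.2464
1 - D/P = 0.7536
I_max = 2198.5591 * 0.7536 = 1656.8901

1656.8901 units


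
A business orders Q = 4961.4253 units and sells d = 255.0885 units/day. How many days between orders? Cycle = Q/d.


Cycle = 4961.4253 / 255.0885 = 19.4498

19.4498 days


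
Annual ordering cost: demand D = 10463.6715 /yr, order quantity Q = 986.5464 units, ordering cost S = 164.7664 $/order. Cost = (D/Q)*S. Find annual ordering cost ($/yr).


Number of orders = D/Q = 10.6064
Cost = 10.6064 * 164.7664 = 1747.5726

1747.5726 $/yr


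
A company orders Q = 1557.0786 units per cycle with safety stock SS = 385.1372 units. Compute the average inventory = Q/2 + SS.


Q/2 = 778.5393
Avg = 778.5393 + 385.1372 = 1163.6765

1163.6765 units


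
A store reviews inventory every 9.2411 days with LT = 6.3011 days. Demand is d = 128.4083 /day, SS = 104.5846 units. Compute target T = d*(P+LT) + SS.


P + LT = 15.5422
d*(P+LT) = 128.4083 * 15.5422 = 1995.7475
T = 1995.7475 + 104.5846 = 2100.3321

2100.3321 units


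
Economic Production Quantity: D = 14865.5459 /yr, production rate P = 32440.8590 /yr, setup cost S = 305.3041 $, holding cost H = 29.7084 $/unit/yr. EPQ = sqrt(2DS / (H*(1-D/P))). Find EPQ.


1 - D/P = 1 - 0.4582 = 0.5418
H*(1-D/P) = 16.0950
2DS = 9077024.2240
EPQ = sqrt(563966.7586) = 750.9772

750.9772 units


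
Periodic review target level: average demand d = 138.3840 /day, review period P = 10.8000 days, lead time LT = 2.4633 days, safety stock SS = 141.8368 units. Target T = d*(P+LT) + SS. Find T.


P + LT = 13.2633
d*(P+LT) = 138.3840 * 13.2633 = 1835.4285
T = 1835.4285 + 141.8368 = 1977.2653

1977.2653 units


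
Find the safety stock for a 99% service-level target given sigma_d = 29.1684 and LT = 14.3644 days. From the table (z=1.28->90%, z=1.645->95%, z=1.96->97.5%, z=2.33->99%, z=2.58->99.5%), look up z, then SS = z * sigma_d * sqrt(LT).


From the table, SL = 99% corresponds to z = 2.33
sqrt(LT) = sqrt(14.3644) = 3.7900
SS = 2.33 * 29.1684 * 3.7900 = 257.5801

257.5801 units


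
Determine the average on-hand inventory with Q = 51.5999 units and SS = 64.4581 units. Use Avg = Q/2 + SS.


Q/2 = 25.7999
Avg = 25.7999 + 64.4581 = 90.2580

90.2580 units


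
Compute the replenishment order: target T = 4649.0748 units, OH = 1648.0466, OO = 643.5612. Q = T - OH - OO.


Inventory position = OH + OO = 1648.0466 + 643.5612 = 2291.6078
Q = 4649.0748 - 2291.6078 = 2357.4670

2357.4670 units


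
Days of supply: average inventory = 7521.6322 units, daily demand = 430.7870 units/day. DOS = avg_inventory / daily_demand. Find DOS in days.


DOS = 7521.6322 / 430.7870 = 17.4602

17.4602 days


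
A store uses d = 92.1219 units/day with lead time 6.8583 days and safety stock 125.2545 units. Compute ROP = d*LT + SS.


d*LT = 92.1219 * 6.8583 = 631.7996
ROP = 631.7996 + 125.2545 = 757.0541

757.0541 units


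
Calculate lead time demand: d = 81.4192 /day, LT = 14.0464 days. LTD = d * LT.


LTD = 81.4192 * 14.0464 = 1143.6467

1143.6467 units


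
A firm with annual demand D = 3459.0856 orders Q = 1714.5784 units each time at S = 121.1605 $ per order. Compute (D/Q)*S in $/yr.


Number of orders = D/Q = 2.0175
Cost = 2.0175 * 121.1605 = 244.4359

244.4359 $/yr


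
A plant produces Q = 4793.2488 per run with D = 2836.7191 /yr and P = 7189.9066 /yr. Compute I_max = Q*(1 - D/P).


D/P = 0.3945
1 - D/P = 0.6055
I_max = 4793.2488 * 0.6055 = 2902.1115

2902.1115 units


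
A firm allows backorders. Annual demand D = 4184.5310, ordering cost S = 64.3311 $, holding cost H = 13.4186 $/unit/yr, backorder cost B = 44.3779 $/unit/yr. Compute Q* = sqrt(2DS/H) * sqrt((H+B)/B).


sqrt(2DS/H) = 200.3066
sqrt((H+B)/B) = 1.1412
Q* = 200.3066 * 1.1412 = 228.5929

228.5929 units


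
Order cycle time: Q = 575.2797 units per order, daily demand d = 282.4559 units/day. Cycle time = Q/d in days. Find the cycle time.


Cycle = 575.2797 / 282.4559 = 2.0367

2.0367 days


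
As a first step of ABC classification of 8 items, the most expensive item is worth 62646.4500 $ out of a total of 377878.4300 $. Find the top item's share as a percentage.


Top item = 62646.4500
Total = 377878.4300
Percentage = 62646.4500 / 377878.4300 * 100 = 16.5785

16.5785%


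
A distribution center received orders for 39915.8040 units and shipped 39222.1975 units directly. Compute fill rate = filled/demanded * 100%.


FR = 39222.1975 / 39915.8040 * 100 = 98.2623

98.2623%


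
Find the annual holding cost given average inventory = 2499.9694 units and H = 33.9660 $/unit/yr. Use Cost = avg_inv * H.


Cost = 2499.9694 * 33.9660 = 84913.9606

84913.9606 $/yr


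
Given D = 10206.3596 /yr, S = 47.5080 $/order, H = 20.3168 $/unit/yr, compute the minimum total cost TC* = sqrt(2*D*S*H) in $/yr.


2*D*S*H = 19702571.6076
TC* = sqrt(19702571.6076) = 4438.7579

4438.7579 $/yr


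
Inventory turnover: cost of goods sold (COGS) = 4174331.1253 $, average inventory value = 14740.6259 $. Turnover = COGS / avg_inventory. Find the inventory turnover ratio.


Turnover = 4174331.1253 / 14740.6259 = 283.1855

283.1855


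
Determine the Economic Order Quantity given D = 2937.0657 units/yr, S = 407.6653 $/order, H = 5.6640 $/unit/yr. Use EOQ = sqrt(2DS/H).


2*D*S = 2 * 2937.0657 * 407.6653 = 2394679.5394
2*D*S/H = 422789.4667
EOQ = sqrt(422789.4667) = 650.2226

650.2226 units


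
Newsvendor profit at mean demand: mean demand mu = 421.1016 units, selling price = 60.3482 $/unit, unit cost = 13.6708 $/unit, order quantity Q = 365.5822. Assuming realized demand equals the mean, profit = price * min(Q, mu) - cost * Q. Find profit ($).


Sales at mu = min(365.5822, 421.1016) = 365.5822
Revenue = 60.3482 * 365.5822 = 22062.2277
Total cost = 13.6708 * 365.5822 = 4997.8011
Profit = 22062.2277 - 4997.8011 = 17064.4266

17064.4266 $


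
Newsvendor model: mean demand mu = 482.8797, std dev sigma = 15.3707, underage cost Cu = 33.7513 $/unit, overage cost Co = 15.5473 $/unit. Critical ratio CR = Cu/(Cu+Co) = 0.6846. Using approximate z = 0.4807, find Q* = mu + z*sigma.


CR = Cu/(Cu+Co) = 33.7513/(33.7513+15.5473) = 0.6846
z = 0.4807
Q* = 482.8797 + 0.4807 * 15.3707 = 490.2684

490.2684 units


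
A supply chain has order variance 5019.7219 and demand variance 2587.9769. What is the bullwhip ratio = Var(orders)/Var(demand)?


BW = 5019.7219 / 2587.9769 = 1.9396

1.9396


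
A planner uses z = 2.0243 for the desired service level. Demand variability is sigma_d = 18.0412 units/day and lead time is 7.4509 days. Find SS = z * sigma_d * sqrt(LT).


sqrt(LT) = sqrt(7.4509) = 2.7296
SS = 2.0243 * 18.0412 * 2.7296 = 99.6884

99.6884 units


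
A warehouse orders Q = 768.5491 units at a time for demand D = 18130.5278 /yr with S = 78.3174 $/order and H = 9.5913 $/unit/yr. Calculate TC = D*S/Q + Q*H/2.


Ordering cost = D*S/Q = 1847.5538
Holding cost = Q*H/2 = 3685.6925
TC = 1847.5538 + 3685.6925 = 5533.2463

5533.2463 $/yr


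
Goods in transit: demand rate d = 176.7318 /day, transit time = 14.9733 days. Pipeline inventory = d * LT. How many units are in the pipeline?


Pipeline = 176.7318 * 14.9733 = 2646.2583

2646.2583 units


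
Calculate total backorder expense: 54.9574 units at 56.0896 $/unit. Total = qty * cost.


Total = 54.9574 * 56.0896 = 3082.5386

3082.5386 $


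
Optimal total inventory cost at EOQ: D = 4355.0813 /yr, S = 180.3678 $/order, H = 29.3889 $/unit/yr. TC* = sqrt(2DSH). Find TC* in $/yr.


2*D*S*H = 46170927.7898
TC* = sqrt(46170927.7898) = 6794.9193

6794.9193 $/yr


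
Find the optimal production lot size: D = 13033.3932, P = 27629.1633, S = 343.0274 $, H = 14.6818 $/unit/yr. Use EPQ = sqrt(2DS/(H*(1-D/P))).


1 - D/P = 1 - 0.4717 = 0.5283
H*(1-D/P) = 7.7560
2DS = 8941621.9651
EPQ = sqrt(1152863.0507) = 1073.7146

1073.7146 units


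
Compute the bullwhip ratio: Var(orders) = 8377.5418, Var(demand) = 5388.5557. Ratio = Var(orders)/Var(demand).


BW = 8377.5418 / 5388.5557 = 1.5547

1.5547


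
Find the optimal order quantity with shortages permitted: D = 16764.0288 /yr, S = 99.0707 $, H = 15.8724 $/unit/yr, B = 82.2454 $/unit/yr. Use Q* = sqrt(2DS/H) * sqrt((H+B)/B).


sqrt(2DS/H) = 457.4625
sqrt((H+B)/B) = 1.0922
Q* = 457.4625 * 1.0922 = 499.6589

499.6589 units


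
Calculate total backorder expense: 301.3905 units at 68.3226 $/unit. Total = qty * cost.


Total = 301.3905 * 68.3226 = 20591.7826

20591.7826 $


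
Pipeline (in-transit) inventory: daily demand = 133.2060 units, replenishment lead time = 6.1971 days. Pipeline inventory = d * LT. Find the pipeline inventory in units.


Pipeline = 133.2060 * 6.1971 = 825.4909

825.4909 units


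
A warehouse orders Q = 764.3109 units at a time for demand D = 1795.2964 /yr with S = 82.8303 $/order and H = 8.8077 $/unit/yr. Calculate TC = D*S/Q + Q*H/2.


Ordering cost = D*S/Q = 194.5608
Holding cost = Q*H/2 = 3365.9106
TC = 194.5608 + 3365.9106 = 3560.4714

3560.4714 $/yr


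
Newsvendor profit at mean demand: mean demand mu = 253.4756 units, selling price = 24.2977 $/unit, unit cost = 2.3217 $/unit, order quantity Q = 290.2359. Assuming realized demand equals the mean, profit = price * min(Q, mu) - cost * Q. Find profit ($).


Sales at mu = min(290.2359, 253.4756) = 253.4756
Revenue = 24.2977 * 253.4756 = 6158.8741
Total cost = 2.3217 * 290.2359 = 673.8407
Profit = 6158.8741 - 673.8407 = 5485.0334

5485.0334 $


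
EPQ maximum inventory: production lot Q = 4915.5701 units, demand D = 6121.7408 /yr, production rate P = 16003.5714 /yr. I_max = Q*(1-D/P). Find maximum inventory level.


D/P = 0.3825
1 - D/P = 0.6175
I_max = 4915.5701 * 0.6175 = 3035.2494

3035.2494 units


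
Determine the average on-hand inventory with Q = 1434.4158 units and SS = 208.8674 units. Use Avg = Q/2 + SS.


Q/2 = 717.2079
Avg = 717.2079 + 208.8674 = 926.0753

926.0753 units


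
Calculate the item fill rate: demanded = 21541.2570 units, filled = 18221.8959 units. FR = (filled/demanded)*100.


FR = 18221.8959 / 21541.2570 * 100 = 84.5907

84.5907%


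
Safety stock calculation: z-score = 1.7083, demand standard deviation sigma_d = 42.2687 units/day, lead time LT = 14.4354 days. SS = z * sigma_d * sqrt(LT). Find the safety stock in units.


sqrt(LT) = sqrt(14.4354) = 3.7994
SS = 1.7083 * 42.2687 * 3.7994 = 274.3452

274.3452 units


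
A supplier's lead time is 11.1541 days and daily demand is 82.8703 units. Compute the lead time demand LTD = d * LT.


LTD = 82.8703 * 11.1541 = 924.3436

924.3436 units


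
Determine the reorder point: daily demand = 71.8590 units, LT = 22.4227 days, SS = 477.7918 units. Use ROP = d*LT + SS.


d*LT = 71.8590 * 22.4227 = 1611.2728
ROP = 1611.2728 + 477.7918 = 2089.0646

2089.0646 units


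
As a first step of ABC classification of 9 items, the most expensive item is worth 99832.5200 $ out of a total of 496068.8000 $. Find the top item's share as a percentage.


Top item = 99832.5200
Total = 496068.8000
Percentage = 99832.5200 / 496068.8000 * 100 = 20.1247

20.1247%


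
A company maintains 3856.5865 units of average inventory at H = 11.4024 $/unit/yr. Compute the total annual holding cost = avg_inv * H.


Cost = 3856.5865 * 11.4024 = 43974.3419

43974.3419 $/yr


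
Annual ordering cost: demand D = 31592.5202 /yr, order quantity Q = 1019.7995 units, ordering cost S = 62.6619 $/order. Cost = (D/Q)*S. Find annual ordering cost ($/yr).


Number of orders = D/Q = 30.9791
Cost = 30.9791 * 62.6619 = 1941.2123

1941.2123 $/yr


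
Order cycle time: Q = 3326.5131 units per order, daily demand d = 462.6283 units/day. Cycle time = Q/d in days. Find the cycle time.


Cycle = 3326.5131 / 462.6283 = 7.1905

7.1905 days


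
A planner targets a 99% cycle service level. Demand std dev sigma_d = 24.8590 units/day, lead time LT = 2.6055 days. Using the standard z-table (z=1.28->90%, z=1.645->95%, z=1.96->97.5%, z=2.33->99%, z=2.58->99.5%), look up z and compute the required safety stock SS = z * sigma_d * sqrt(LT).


From the table, SL = 99% corresponds to z = 2.33
sqrt(LT) = sqrt(2.6055) = 1.6142
SS = 2.33 * 24.8590 * 1.6142 = 93.4943

93.4943 units


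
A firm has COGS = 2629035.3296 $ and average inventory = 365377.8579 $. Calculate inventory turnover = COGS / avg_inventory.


Turnover = 2629035.3296 / 365377.8579 = 7.1954

7.1954


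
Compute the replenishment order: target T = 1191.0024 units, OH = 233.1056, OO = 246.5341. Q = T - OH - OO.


Inventory position = OH + OO = 233.1056 + 246.5341 = 479.6397
Q = 1191.0024 - 479.6397 = 711.3627

711.3627 units


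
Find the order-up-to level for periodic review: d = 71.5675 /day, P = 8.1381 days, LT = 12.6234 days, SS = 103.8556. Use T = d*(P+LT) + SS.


P + LT = 20.7615
d*(P+LT) = 71.5675 * 20.7615 = 1485.8487
T = 1485.8487 + 103.8556 = 1589.7043

1589.7043 units


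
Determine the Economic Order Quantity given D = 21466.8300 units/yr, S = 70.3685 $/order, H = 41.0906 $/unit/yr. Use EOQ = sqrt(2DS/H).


2*D*S = 2 * 21466.8300 * 70.3685 = 3021177.2537
2*D*S/H = 73524.7783
EOQ = sqrt(73524.7783) = 271.1545

271.1545 units


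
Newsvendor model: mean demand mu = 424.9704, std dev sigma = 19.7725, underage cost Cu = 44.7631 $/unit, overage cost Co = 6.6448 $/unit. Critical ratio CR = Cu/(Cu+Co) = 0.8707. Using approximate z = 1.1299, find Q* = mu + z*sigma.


CR = Cu/(Cu+Co) = 44.7631/(44.7631+6.6448) = 0.8707
z = 1.1299
Q* = 424.9704 + 1.1299 * 19.7725 = 447.3113

447.3113 units


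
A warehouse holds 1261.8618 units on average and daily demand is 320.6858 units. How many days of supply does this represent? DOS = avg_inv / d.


DOS = 1261.8618 / 320.6858 = 3.9349

3.9349 days


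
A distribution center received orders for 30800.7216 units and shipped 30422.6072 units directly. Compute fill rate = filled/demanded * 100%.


FR = 30422.6072 / 30800.7216 * 100 = 98.7724

98.7724%


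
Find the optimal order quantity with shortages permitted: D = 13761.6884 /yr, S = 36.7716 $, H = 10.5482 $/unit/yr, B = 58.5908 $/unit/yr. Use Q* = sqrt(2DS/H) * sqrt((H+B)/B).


sqrt(2DS/H) = 309.7547
sqrt((H+B)/B) = 1.0863
Q* = 309.7547 * 1.0863 = 336.4843

336.4843 units


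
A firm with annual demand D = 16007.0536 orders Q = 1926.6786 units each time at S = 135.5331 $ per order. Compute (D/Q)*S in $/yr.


Number of orders = D/Q = 8.3081
Cost = 8.3081 * 135.5331 = 1126.0236

1126.0236 $/yr


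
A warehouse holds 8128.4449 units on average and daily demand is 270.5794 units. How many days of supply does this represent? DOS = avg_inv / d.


DOS = 8128.4449 / 270.5794 = 30.0409

30.0409 days


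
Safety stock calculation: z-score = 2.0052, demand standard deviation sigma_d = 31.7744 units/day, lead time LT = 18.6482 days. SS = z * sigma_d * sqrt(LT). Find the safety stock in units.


sqrt(LT) = sqrt(18.6482) = 4.3184
SS = 2.0052 * 31.7744 * 4.3184 = 275.1399

275.1399 units


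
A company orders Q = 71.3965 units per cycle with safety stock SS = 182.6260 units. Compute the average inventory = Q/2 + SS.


Q/2 = 35.6983
Avg = 35.6983 + 182.6260 = 218.3243

218.3243 units


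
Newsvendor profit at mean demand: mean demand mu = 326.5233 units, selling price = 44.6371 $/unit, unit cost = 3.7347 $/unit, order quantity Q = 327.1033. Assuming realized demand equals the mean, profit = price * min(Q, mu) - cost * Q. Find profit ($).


Sales at mu = min(327.1033, 326.5233) = 326.5233
Revenue = 44.6371 * 326.5233 = 14575.0532
Total cost = 3.7347 * 327.1033 = 1221.6327
Profit = 14575.0532 - 1221.6327 = 13353.4205

13353.4205 $


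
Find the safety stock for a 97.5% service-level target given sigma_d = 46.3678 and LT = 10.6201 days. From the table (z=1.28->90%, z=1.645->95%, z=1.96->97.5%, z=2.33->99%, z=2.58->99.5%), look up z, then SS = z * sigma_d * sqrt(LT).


From the table, SL = 97.5% corresponds to z = 1.96
sqrt(LT) = sqrt(10.6201) = 3.2588
SS = 1.96 * 46.3678 * 3.2588 = 296.1671

296.1671 units


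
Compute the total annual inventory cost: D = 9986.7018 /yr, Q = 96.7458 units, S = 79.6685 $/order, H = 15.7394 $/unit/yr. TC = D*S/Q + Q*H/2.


Ordering cost = D*S/Q = 8223.8769
Holding cost = Q*H/2 = 761.3604
TC = 8223.8769 + 761.3604 = 8985.2373

8985.2373 $/yr


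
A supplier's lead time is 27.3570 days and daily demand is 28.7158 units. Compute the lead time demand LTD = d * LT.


LTD = 28.7158 * 27.3570 = 785.5781

785.5781 units


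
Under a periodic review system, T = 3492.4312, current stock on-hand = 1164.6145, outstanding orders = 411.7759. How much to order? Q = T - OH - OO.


Inventory position = OH + OO = 1164.6145 + 411.7759 = 1576.3904
Q = 3492.4312 - 1576.3904 = 1916.0408

1916.0408 units


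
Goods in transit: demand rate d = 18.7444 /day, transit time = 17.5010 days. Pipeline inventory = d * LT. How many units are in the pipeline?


Pipeline = 18.7444 * 17.5010 = 328.0457

328.0457 units


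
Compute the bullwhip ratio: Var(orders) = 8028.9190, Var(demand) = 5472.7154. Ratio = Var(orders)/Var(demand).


BW = 8028.9190 / 5472.7154 = 1.4671

1.4671


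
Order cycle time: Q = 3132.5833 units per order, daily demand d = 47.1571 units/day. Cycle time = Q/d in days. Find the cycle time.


Cycle = 3132.5833 / 47.1571 = 66.4287

66.4287 days


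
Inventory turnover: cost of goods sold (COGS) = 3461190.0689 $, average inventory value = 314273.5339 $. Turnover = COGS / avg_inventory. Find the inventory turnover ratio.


Turnover = 3461190.0689 / 314273.5339 = 11.0133

11.0133


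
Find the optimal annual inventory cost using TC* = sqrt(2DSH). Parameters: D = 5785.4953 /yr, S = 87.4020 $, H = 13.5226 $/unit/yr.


2*D*S*H = 13675780.2322
TC* = sqrt(13675780.2322) = 3698.0779

3698.0779 $/yr


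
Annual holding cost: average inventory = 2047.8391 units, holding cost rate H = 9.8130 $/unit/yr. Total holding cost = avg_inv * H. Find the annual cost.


Cost = 2047.8391 * 9.8130 = 20095.4451

20095.4451 $/yr


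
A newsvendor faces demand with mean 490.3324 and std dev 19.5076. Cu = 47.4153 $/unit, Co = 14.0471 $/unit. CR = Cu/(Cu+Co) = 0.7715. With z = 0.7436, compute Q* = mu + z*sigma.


CR = Cu/(Cu+Co) = 47.4153/(47.4153+14.0471) = 0.7715
z = 0.7436
Q* = 490.3324 + 0.7436 * 19.5076 = 504.8383

504.8383 units


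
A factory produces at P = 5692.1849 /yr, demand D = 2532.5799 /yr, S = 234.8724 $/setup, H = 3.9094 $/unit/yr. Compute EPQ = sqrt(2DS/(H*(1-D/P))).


1 - D/P = 1 - 0.4449 = 0.5551
H*(1-D/P) = 2.1700
2DS = 1189666.2386
EPQ = sqrt(548228.0278) = 740.4242

740.4242 units
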